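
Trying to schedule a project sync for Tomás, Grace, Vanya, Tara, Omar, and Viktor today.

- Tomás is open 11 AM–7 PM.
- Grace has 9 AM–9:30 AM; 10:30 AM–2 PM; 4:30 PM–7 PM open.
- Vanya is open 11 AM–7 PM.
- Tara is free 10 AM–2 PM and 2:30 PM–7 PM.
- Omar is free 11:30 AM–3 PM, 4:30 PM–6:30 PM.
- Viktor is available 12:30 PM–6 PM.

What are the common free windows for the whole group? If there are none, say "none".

12:30-14:00, 16:30-18:00

Tomás ∩ Grace: 11:00-14:00, 16:30-19:00.
Tomás ∩ Grace ∩ Vanya: 11:00-14:00, 16:30-19:00.
Tomás ∩ Grace ∩ Vanya ∩ Tara: 11:00-14:00, 16:30-19:00.
Tomás ∩ Grace ∩ Vanya ∩ Tara ∩ Omar: 11:30-14:00, 16:30-18:30.
Tomás ∩ Grace ∩ Vanya ∩ Tara ∩ Omar ∩ Viktor: 12:30-14:00, 16:30-18:00.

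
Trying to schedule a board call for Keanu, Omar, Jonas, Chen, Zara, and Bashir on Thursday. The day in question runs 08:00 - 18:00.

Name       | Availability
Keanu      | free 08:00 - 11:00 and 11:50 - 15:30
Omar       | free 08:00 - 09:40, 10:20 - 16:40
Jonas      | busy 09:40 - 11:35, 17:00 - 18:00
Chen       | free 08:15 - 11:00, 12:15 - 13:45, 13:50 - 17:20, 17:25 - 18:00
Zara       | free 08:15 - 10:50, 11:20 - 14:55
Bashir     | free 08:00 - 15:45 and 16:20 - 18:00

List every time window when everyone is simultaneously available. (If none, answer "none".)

Keanu free: 08:00-11:00, 11:50-15:30.
Omar free: 08:00-09:40, 10:20-16:40.
Jonas free: 08:00-09:40, 11:35-17:00 (invert busy blocks within the working day).
Chen free: 08:15-11:00, 12:15-13:45, 13:50-17:20, 17:25-18:00.
Zara free: 08:15-10:50, 11:20-14:55.
Bashir free: 08:00-15:45, 16:20-18:00.
Keanu ∩ Omar: 08:00-09:40, 10:20-11:00, 11:50-15:30.
Keanu ∩ Omar ∩ Jonas: 08:00-09:40, 11:50-15:30.
Keanu ∩ Omar ∩ Jonas ∩ Chen: 08:15-09:40, 12:15-13:45, 13:50-15:30.
Keanu ∩ Omar ∩ Jonas ∩ Chen ∩ Zara: 08:15-09:40, 12:15-13:45, 13:50-14:55.
Keanu ∩ Omar ∩ Jonas ∩ Chen ∩ Zara ∩ Bashir: 08:15-09:40, 12:15-13:45, 13:50-14:55.

08:15-09:40, 12:15-13:45, 13:50-14:55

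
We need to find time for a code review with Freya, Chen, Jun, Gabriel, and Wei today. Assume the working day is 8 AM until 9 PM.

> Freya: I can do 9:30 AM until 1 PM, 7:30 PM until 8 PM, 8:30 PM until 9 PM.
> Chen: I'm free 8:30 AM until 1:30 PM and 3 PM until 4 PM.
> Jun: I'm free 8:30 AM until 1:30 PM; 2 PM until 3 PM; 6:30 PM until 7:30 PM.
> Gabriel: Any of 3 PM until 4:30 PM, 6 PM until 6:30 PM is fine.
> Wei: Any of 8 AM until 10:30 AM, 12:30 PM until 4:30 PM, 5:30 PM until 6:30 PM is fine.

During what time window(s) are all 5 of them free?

Freya ∩ Chen: 09:30-13:00.
Freya ∩ Chen ∩ Jun: 09:30-13:00.
Freya ∩ Chen ∩ Jun ∩ Gabriel: ∅.
Freya ∩ Chen ∩ Jun ∩ Gabriel ∩ Wei: ∅.
There is no time when everyone is free.

none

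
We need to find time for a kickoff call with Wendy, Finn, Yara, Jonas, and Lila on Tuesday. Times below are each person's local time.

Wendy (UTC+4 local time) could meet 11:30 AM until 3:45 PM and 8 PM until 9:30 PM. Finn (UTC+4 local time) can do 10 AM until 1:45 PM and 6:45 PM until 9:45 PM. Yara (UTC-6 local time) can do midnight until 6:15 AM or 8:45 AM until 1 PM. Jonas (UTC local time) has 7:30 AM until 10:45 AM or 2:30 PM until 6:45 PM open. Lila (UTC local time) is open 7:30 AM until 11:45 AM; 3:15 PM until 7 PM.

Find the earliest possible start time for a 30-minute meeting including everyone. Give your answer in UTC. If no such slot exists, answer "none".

Wendy in UTC: 07:30-11:45, 16:00-17:30 (subtract 4h to convert from UTC+4).
Finn in UTC: 06:00-09:45, 14:45-17:45 (subtract 4h to convert from UTC+4).
Yara in UTC: 06:00-12:15, 14:45-19:00 (add 6h to convert from UTC-6).
Jonas in UTC: 07:30-10:45, 14:30-18:45.
Lila in UTC: 07:30-11:45, 15:15-19:00.
Wendy ∩ Finn: 07:30-09:45, 16:00-17:30.
Wendy ∩ Finn ∩ Yara: 07:30-09:45, 16:00-17:30.
Wendy ∩ Finn ∩ Yara ∩ Jonas: 07:30-09:45, 16:00-17:30.
Wendy ∩ Finn ∩ Yara ∩ Jonas ∩ Lila: 07:30-09:45, 16:00-17:30.
Those are the intersection windows.
The first common window of at least 30 minutes is 07:30-09:45, so the earliest start is 07:30.

07:30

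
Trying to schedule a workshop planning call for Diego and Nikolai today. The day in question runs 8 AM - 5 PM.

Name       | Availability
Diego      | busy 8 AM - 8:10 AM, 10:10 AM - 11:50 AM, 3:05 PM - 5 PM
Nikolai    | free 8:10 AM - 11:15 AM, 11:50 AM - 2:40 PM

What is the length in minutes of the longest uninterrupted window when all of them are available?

Diego free: 08:10-10:10, 11:50-15:05 (invert busy blocks within the working day).
Nikolai free: 08:10-11:15, 11:50-14:40.
Diego ∩ Nikolai: 08:10-10:10, 11:50-14:40.
The longest is 11:50-14:40 at 170 minutes.

170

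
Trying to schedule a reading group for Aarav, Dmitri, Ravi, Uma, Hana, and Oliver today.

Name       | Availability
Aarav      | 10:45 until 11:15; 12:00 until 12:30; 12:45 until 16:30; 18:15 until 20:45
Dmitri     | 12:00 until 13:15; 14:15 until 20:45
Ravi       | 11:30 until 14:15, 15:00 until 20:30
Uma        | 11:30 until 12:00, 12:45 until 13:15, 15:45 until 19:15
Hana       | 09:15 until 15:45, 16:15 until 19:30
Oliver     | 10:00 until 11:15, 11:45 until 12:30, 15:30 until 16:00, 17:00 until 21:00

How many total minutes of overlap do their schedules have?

Aarav ∩ Dmitri: 12:00-12:30, 12:45-13:15, 14:15-16:30, 18:15-20:45.
Aarav ∩ Dmitri ∩ Ravi: 12:00-12:30, 12:45-13:15, 15:00-16:30, 18:15-20:30.
Aarav ∩ Dmitri ∩ Ravi ∩ Uma: 12:45-13:15, 15:45-16:30, 18:15-19:15.
Aarav ∩ Dmitri ∩ Ravi ∩ Uma ∩ Hana: 12:45-13:15, 16:15-16:30, 18:15-19:15.
Aarav ∩ Dmitri ∩ Ravi ∩ Uma ∩ Hana ∩ Oliver: 18:15-19:15.
So the common availability across everyone is 18:15-19:15.
That's a single block of 60 minutes.

60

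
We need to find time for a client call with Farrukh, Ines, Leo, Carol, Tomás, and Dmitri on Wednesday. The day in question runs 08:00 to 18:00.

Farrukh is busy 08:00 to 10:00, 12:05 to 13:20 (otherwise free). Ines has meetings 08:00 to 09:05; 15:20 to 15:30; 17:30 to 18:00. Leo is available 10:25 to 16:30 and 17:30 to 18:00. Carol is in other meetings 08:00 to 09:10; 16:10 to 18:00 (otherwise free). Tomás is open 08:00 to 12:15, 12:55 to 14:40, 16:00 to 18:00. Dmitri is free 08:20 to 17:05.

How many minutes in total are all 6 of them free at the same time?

Farrukh free: 10:00-12:05, 13:20-18:00 (invert busy blocks within the working day).
Ines free: 09:05-15:20, 15:30-17:30 (invert busy blocks within the working day).
Leo free: 10:25-16:30, 17:30-18:00.
Carol free: 09:10-16:10 (invert busy blocks within the working day).
Tomás free: 08:00-12:15, 12:55-14:40, 16:00-18:00.
Dmitri free: 08:20-17:05.
Farrukh ∩ Ines: 10:00-12:05, 13:20-15:20, 15:30-17:30.
Farrukh ∩ Ines ∩ Leo: 10:25-12:05, 13:20-15:20, 15:30-16:30.
Farrukh ∩ Ines ∩ Leo ∩ Carol: 10:25-12:05, 13:20-15:20, 15:30-16:10.
Farrukh ∩ Ines ∩ Leo ∩ Carol ∩ Tomás: 10:25-12:05, 13:20-14:40, 16:00-16:10.
Farrukh ∩ Ines ∩ Leo ∩ Carol ∩ Tomás ∩ Dmitri: 10:25-12:05, 13:20-14:40, 16:00-16:10.
Summing the common windows: 100 + 80 + 10 = 190 minutes.

190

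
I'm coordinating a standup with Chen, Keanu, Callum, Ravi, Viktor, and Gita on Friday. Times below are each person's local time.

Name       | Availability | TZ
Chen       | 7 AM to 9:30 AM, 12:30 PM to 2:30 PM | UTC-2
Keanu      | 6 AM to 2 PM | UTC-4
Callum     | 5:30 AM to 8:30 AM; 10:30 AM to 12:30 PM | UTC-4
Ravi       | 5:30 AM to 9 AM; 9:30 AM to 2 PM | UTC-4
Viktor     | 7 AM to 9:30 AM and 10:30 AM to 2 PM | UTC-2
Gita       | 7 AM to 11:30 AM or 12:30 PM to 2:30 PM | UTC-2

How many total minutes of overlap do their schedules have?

180

Chen in UTC: 09:00-11:30, 14:30-16:30 (add 2h to convert from UTC-2).
Keanu in UTC: 10:00-18:00 (add 4h to convert from UTC-4).
Callum in UTC: 09:30-12:30, 14:30-16:30 (add 4h to convert from UTC-4).
Ravi in UTC: 09:30-13:00, 13:30-18:00 (add 4h to convert from UTC-4).
Viktor in UTC: 09:00-11:30, 12:30-16:00 (add 2h to convert from UTC-2).
Gita in UTC: 09:00-13:30, 14:30-16:30 (add 2h to convert from UTC-2).
Chen ∩ Keanu: 10:00-11:30, 14:30-16:30.
Chen ∩ Keanu ∩ Callum: 10:00-11:30, 14:30-16:30.
Chen ∩ Keanu ∩ Callum ∩ Ravi: 10:00-11:30, 14:30-16:30.
Chen ∩ Keanu ∩ Callum ∩ Ravi ∩ Viktor: 10:00-11:30, 14:30-16:00.
Chen ∩ Keanu ∩ Callum ∩ Ravi ∩ Viktor ∩ Gita: 10:00-11:30, 14:30-16:00.
Those are the intersection windows.
Summing the common windows: 90 + 90 = 180 minutes.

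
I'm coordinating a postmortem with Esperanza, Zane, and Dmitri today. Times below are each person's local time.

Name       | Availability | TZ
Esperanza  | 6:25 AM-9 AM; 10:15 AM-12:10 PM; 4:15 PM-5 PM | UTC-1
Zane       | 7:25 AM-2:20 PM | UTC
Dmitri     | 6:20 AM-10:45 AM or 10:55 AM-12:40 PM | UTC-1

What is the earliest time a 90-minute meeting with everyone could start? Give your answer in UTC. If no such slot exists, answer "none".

07:25

Esperanza in UTC: 07:25-10:00, 11:15-13:10, 17:15-18:00 (add 1h to convert from UTC-1).
Zane in UTC: 07:25-14:20.
Dmitri in UTC: 07:20-11:45, 11:55-13:40 (add 1h to convert from UTC-1).
Esperanza ∩ Zane: 07:25-10:00, 11:15-13:10.
Esperanza ∩ Zane ∩ Dmitri: 07:25-10:00, 11:15-11:45, 11:55-13:10.
The first common window of at least 90 minutes is 07:25-10:00, so the earliest start is 07:25.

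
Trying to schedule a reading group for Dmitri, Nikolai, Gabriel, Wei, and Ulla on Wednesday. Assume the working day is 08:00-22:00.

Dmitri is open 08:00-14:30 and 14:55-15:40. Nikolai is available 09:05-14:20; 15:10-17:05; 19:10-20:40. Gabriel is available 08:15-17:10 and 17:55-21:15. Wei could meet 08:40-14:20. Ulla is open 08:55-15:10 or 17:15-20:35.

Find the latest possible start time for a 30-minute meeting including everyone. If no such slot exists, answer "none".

13:50

Dmitri ∩ Nikolai: 09:05-14:20, 15:10-15:40.
Dmitri ∩ Nikolai ∩ Gabriel: 09:05-14:20, 15:10-15:40.
Dmitri ∩ Nikolai ∩ Gabriel ∩ Wei: 09:05-14:20.
Dmitri ∩ Nikolai ∩ Gabriel ∩ Wei ∩ Ulla: 09:05-14:20.
Those are the intersection windows.
The last common window of at least 30 minutes is 09:05-14:20; a 30-minute meeting can start as late as 13:50 and still end by 14:20.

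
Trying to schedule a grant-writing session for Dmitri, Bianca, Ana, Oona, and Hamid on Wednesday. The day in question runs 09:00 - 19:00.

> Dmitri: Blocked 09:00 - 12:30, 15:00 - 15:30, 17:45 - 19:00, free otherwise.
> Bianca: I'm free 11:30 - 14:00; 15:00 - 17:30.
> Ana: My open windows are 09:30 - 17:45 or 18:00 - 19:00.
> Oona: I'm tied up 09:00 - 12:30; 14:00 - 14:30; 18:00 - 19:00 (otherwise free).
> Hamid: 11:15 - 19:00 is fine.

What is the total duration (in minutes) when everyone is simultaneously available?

210

Dmitri free: 12:30-15:00, 15:30-17:45 (invert busy blocks within the working day).
Bianca free: 11:30-14:00, 15:00-17:30.
Ana free: 09:30-17:45, 18:00-19:00.
Oona free: 12:30-14:00, 14:30-18:00 (invert busy blocks within the working day).
Hamid free: 11:15-19:00.
Dmitri ∩ Bianca: 12:30-14:00, 15:30-17:30.
Dmitri ∩ Bianca ∩ Ana: 12:30-14:00, 15:30-17:30.
Dmitri ∩ Bianca ∩ Ana ∩ Oona: 12:30-14:00, 15:30-17:30.
Dmitri ∩ Bianca ∩ Ana ∩ Oona ∩ Hamid: 12:30-14:00, 15:30-17:30.
Those are the intersection windows.
Summing the common windows: 90 + 120 = 210 minutes.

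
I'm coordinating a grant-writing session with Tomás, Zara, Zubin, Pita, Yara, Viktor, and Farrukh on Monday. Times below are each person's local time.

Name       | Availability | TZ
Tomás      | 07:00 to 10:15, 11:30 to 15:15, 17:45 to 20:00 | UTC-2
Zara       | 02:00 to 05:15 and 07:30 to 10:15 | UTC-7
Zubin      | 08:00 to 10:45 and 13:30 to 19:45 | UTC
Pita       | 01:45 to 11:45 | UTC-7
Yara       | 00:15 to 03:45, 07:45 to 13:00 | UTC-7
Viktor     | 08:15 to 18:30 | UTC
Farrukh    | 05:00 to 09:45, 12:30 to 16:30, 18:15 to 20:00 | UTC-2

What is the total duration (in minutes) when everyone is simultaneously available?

255

Tomás in UTC: 09:00-12:15, 13:30-17:15, 19:45-22:00 (add 2h to convert from UTC-2).
Zara in UTC: 09:00-12:15, 14:30-17:15 (add 7h to convert from UTC-7).
Zubin in UTC: 08:00-10:45, 13:30-19:45.
Pita in UTC: 08:45-18:45 (add 7h to convert from UTC-7).
Yara in UTC: 07:15-10:45, 14:45-20:00 (add 7h to convert from UTC-7).
Viktor in UTC: 08:15-18:30.
Farrukh in UTC: 07:00-11:45, 14:30-18:30, 20:15-22:00 (add 2h to convert from UTC-2).
Tomás ∩ Zara: 09:00-12:15, 14:30-17:15.
Tomás ∩ Zara ∩ Zubin: 09:00-10:45, 14:30-17:15.
Tomás ∩ Zara ∩ Zubin ∩ Pita: 09:00-10:45, 14:30-17:15.
Tomás ∩ Zara ∩ Zubin ∩ Pita ∩ Yara: 09:00-10:45, 14:45-17:15.
Tomás ∩ Zara ∩ Zubin ∩ Pita ∩ Yara ∩ Viktor: 09:00-10:45, 14:45-17:15.
Tomás ∩ Zara ∩ Zubin ∩ Pita ∩ Yara ∩ Viktor ∩ Farrukh: 09:00-10:45, 14:45-17:15.
Summing the common windows: 105 + 150 = 255 minutes.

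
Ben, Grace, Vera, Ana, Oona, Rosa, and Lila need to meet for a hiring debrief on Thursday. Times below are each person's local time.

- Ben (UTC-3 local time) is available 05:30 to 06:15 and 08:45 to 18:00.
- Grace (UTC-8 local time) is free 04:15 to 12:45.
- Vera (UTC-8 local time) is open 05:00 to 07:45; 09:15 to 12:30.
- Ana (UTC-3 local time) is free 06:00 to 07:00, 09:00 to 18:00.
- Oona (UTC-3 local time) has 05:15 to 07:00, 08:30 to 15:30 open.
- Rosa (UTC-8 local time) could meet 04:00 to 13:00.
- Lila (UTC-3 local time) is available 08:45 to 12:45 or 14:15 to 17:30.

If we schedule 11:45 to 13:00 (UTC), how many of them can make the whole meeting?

Ben in UTC: 08:30-09:15, 11:45-21:00 (add 3h to convert from UTC-3).
Grace in UTC: 12:15-20:45 (add 8h to convert from UTC-8).
Vera in UTC: 13:00-15:45, 17:15-20:30 (add 8h to convert from UTC-8).
Ana in UTC: 09:00-10:00, 12:00-21:00 (add 3h to convert from UTC-3).
Oona in UTC: 08:15-10:00, 11:30-18:30 (add 3h to convert from UTC-3).
Rosa in UTC: 12:00-21:00 (add 8h to convert from UTC-8).
Lila in UTC: 11:45-15:45, 17:15-20:30 (add 3h to convert from UTC-3).
Ben, Oona, and Lila can make the full 11:45-13:00 slot — that's 3.

3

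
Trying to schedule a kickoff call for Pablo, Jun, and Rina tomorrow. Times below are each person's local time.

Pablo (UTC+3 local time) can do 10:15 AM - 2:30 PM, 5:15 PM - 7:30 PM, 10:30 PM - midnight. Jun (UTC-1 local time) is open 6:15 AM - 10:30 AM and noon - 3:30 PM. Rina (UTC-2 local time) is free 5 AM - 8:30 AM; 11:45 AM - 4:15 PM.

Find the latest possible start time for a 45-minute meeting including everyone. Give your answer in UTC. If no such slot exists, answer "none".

15:45

Pablo in UTC: 07:15-11:30, 14:15-16:30, 19:30-21:00 (subtract 3h to convert from UTC+3).
Jun in UTC: 07:15-11:30, 13:00-16:30 (add 1h to convert from UTC-1).
Rina in UTC: 07:00-10:30, 13:45-18:15 (add 2h to convert from UTC-2).
Pablo ∩ Jun: 07:15-11:30, 14:15-16:30.
Pablo ∩ Jun ∩ Rina: 07:15-10:30, 14:15-16:30.
So the common availability across everyone is 07:15-10:30, 14:15-16:30.
The last common window of at least 45 minutes is 14:15-16:30; a 45-minute meeting can start as late as 15:45 and still end by 16:30.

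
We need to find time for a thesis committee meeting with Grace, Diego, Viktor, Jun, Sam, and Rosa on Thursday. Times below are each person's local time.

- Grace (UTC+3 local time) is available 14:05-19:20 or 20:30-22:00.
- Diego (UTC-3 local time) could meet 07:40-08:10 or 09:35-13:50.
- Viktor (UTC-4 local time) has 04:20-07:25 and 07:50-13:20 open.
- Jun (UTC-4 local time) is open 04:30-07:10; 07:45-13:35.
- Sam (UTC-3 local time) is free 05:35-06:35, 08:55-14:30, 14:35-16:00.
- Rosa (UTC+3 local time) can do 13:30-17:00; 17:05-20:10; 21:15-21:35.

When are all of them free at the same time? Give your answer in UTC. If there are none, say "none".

12:35-14:00, 14:05-16:20

Grace in UTC: 11:05-16:20, 17:30-19:00 (subtract 3h to convert from UTC+3).
Diego in UTC: 10:40-11:10, 12:35-16:50 (add 3h to convert from UTC-3).
Viktor in UTC: 08:20-11:25, 11:50-17:20 (add 4h to convert from UTC-4).
Jun in UTC: 08:30-11:10, 11:45-17:35 (add 4h to convert from UTC-4).
Sam in UTC: 08:35-09:35, 11:55-17:30, 17:35-19:00 (add 3h to convert from UTC-3).
Rosa in UTC: 10:30-14:00, 14:05-17:10, 18:15-18:35 (subtract 3h to convert from UTC+3).
Grace ∩ Diego: 11:05-11:10, 12:35-16:20.
Grace ∩ Diego ∩ Viktor: 11:05-11:10, 12:35-16:20.
Grace ∩ Diego ∩ Viktor ∩ Jun: 11:05-11:10, 12:35-16:20.
Grace ∩ Diego ∩ Viktor ∩ Jun ∩ Sam: 12:35-16:20.
Grace ∩ Diego ∩ Viktor ∩ Jun ∩ Sam ∩ Rosa: 12:35-14:00, 14:05-16:20.
Those are the intersection windows.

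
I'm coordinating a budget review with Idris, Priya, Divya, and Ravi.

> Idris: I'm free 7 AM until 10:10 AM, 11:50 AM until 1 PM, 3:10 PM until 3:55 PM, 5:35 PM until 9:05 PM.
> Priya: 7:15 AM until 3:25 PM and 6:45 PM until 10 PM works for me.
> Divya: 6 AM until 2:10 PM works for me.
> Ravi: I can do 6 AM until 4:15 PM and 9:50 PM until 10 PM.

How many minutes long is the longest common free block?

Idris ∩ Priya: 07:15-10:10, 11:50-13:00, 15:10-15:25, 18:45-21:05.
Idris ∩ Priya ∩ Divya: 07:15-10:10, 11:50-13:00.
Idris ∩ Priya ∩ Divya ∩ Ravi: 07:15-10:10, 11:50-13:00.
The longest is 07:15-10:10 at 175 minutes.

175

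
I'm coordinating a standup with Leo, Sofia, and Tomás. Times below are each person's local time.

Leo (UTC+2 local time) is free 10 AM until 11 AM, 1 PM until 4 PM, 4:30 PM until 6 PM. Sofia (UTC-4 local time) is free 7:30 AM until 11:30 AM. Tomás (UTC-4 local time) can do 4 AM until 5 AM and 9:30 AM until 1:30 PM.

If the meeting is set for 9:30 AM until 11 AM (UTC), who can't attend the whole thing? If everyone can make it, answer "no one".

Leo in UTC: 08:00-09:00, 11:00-14:00, 14:30-16:00 (subtract 2h to convert from UTC+2).
Sofia in UTC: 11:30-15:30 (add 4h to convert from UTC-4).
Tomás in UTC: 08:00-09:00, 13:30-17:30 (add 4h to convert from UTC-4).
Leo: not fully free for 09:30-11:00. Sofia: not fully free for 09:30-11:00. Tomás: not fully free for 09:30-11:00.

Leo, Sofia, Tomás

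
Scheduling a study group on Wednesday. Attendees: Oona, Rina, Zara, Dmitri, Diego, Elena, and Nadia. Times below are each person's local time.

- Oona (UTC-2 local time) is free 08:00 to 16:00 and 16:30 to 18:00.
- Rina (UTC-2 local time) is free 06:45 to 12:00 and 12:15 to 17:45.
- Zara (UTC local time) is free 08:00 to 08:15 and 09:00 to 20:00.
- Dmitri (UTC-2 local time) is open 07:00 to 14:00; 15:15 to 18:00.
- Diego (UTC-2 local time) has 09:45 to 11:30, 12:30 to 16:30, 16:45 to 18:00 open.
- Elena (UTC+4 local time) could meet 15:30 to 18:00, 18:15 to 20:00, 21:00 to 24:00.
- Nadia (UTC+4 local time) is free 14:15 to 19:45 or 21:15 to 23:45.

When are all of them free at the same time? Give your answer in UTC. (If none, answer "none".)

Oona in UTC: 10:00-18:00, 18:30-20:00 (add 2h to convert from UTC-2).
Rina in UTC: 08:45-14:00, 14:15-19:45 (add 2h to convert from UTC-2).
Zara in UTC: 08:00-08:15, 09:00-20:00.
Dmitri in UTC: 09:00-16:00, 17:15-20:00 (add 2h to convert from UTC-2).
Diego in UTC: 11:45-13:30, 14:30-18:30, 18:45-20:00 (add 2h to convert from UTC-2).
Elena in UTC: 11:30-14:00, 14:15-16:00, 17:00-20:00 (subtract 4h to convert from UTC+4).
Nadia in UTC: 10:15-15:45, 17:15-19:45 (subtract 4h to convert from UTC+4).
Oona ∩ Rina: 10:00-14:00, 14:15-18:00, 18:30-19:45.
Oona ∩ Rina ∩ Zara: 10:00-14:00, 14:15-18:00, 18:30-19:45.
Oona ∩ Rina ∩ Zara ∩ Dmitri: 10:00-14:00, 14:15-16:00, 17:15-18:00, 18:30-19:45.
Oona ∩ Rina ∩ Zara ∩ Dmitri ∩ Diego: 11:45-13:30, 14:30-16:00, 17:15-18:00, 18:45-19:45.
Oona ∩ Rina ∩ Zara ∩ Dmitri ∩ Diego ∩ Elena: 11:45-13:30, 14:30-16:00, 17:15-18:00, 18:45-19:45.
Oona ∩ Rina ∩ Zara ∩ Dmitri ∩ Diego ∩ Elena ∩ Nadia: 11:45-13:30, 14:30-15:45, 17:15-18:00, 18:45-19:45.
Those are the intersection windows.

11:45-13:30, 14:30-15:45, 17:15-18:00, 18:45-19:45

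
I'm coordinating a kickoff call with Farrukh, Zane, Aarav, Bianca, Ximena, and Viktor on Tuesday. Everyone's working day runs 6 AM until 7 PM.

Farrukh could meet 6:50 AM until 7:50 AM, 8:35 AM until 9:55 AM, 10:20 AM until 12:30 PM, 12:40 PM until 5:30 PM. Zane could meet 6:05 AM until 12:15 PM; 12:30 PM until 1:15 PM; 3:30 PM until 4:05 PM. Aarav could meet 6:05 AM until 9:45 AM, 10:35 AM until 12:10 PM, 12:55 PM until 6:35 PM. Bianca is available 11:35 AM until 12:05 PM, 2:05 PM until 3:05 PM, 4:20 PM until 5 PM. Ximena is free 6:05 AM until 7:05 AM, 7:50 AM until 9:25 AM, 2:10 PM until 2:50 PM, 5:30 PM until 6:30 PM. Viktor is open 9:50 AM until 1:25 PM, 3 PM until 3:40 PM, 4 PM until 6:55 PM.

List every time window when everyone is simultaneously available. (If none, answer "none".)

none

Farrukh ∩ Zane: 06:50-07:50, 08:35-09:55, 10:20-12:15, 12:40-13:15, 15:30-16:05.
Farrukh ∩ Zane ∩ Aarav: 06:50-07:50, 08:35-09:45, 10:35-12:10, 12:55-13:15, 15:30-16:05.
Farrukh ∩ Zane ∩ Aarav ∩ Bianca: 11:35-12:05.
Farrukh ∩ Zane ∩ Aarav ∩ Bianca ∩ Ximena: ∅.
Farrukh ∩ Zane ∩ Aarav ∩ Bianca ∩ Ximena ∩ Viktor: ∅.
There is no time when everyone is free.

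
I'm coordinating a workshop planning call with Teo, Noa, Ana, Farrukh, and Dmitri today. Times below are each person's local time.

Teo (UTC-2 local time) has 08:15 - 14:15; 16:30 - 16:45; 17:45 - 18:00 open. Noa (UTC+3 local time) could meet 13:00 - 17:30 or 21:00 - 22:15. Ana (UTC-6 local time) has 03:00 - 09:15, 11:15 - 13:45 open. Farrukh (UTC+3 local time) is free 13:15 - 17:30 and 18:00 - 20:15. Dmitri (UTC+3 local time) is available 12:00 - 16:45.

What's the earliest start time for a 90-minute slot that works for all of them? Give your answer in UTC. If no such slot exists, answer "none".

Teo in UTC: 10:15-16:15, 18:30-18:45, 19:45-20:00 (add 2h to convert from UTC-2).
Noa in UTC: 10:00-14:30, 18:00-19:15 (subtract 3h to convert from UTC+3).
Ana in UTC: 09:00-15:15, 17:15-19:45 (add 6h to convert from UTC-6).
Farrukh in UTC: 10:15-14:30, 15:00-17:15 (subtract 3h to convert from UTC+3).
Dmitri in UTC: 09:00-13:45 (subtract 3h to convert from UTC+3).
Teo ∩ Noa: 10:15-14:30, 18:30-18:45.
Teo ∩ Noa ∩ Ana: 10:15-14:30, 18:30-18:45.
Teo ∩ Noa ∩ Ana ∩ Farrukh: 10:15-14:30.
Teo ∩ Noa ∩ Ana ∩ Farrukh ∩ Dmitri: 10:15-13:45.
The first common window of at least 90 minutes is 10:15-13:45, so the earliest start is 10:15.

10:15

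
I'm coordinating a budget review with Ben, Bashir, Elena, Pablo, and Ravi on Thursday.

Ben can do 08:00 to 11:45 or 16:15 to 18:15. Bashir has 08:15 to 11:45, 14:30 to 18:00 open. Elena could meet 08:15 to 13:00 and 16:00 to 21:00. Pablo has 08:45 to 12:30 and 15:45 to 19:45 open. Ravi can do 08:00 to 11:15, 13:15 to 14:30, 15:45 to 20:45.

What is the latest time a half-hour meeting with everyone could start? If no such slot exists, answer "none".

Ben ∩ Bashir: 08:15-11:45, 16:15-18:00.
Ben ∩ Bashir ∩ Elena: 08:15-11:45, 16:15-18:00.
Ben ∩ Bashir ∩ Elena ∩ Pablo: 08:45-11:45, 16:15-18:00.
Ben ∩ Bashir ∩ Elena ∩ Pablo ∩ Ravi: 08:45-11:15, 16:15-18:00.
The last common window of at least 30 minutes is 16:15-18:00; a 30-minute meeting can start as late as 17:30 and still end by 18:00.

17:30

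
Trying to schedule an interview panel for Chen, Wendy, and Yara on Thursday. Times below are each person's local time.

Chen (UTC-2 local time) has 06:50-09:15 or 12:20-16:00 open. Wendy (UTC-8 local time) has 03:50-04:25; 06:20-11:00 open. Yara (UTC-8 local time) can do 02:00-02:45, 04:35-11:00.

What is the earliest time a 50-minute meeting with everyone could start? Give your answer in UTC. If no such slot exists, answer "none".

Chen in UTC: 08:50-11:15, 14:20-18:00 (add 2h to convert from UTC-2).
Wendy in UTC: 11:50-12:25, 14:20-19:00 (add 8h to convert from UTC-8).
Yara in UTC: 10:00-10:45, 12:35-19:00 (add 8h to convert from UTC-8).
Chen ∩ Wendy: 14:20-18:00.
Chen ∩ Wendy ∩ Yara: 14:20-18:00.
Those are the intersection windows.
The first common window of at least 50 minutes is 14:20-18:00, so the earliest start is 14:20.

14:20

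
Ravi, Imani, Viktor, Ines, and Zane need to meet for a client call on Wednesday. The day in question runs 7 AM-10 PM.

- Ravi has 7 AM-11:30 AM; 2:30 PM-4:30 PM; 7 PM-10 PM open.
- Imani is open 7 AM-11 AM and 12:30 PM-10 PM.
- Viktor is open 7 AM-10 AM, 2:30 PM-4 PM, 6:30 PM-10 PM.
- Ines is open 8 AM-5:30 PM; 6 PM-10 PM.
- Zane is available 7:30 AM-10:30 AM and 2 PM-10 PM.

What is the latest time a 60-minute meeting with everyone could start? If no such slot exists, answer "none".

21:00

Ravi ∩ Imani: 07:00-11:00, 14:30-16:30, 19:00-22:00.
Ravi ∩ Imani ∩ Viktor: 07:00-10:00, 14:30-16:00, 19:00-22:00.
Ravi ∩ Imani ∩ Viktor ∩ Ines: 08:00-10:00, 14:30-16:00, 19:00-22:00.
Ravi ∩ Imani ∩ Viktor ∩ Ines ∩ Zane: 08:00-10:00, 14:30-16:00, 19:00-22:00.
The last common window of at least 60 minutes is 19:00-22:00; a 60-minute meeting can start as late as 21:00 and still end by 22:00.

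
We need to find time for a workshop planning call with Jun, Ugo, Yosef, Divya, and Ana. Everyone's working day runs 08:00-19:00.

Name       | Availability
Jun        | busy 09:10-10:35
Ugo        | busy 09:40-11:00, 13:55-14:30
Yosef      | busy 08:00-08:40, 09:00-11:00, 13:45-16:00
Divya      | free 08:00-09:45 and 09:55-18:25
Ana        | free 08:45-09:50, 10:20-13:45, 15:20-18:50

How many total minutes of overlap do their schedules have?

Jun free: 08:00-09:10, 10:35-19:00 (invert busy blocks within the working day).
Ugo free: 08:00-09:40, 11:00-13:55, 14:30-19:00 (invert busy blocks within the working day).
Yosef free: 08:40-09:00, 11:00-13:45, 16:00-19:00 (invert busy blocks within the working day).
Divya free: 08:00-09:45, 09:55-18:25.
Ana free: 08:45-09:50, 10:20-13:45, 15:20-18:50.
Jun ∩ Ugo: 08:00-09:10, 11:00-13:55, 14:30-19:00.
Jun ∩ Ugo ∩ Yosef: 08:40-09:00, 11:00-13:45, 16:00-19:00.
Jun ∩ Ugo ∩ Yosef ∩ Divya: 08:40-09:00, 11:00-13:45, 16:00-18:25.
Jun ∩ Ugo ∩ Yosef ∩ Divya ∩ Ana: 08:45-09:00, 11:00-13:45, 16:00-18:25.
Summing the common windows: 15 + 165 + 145 = 325 minutes.

325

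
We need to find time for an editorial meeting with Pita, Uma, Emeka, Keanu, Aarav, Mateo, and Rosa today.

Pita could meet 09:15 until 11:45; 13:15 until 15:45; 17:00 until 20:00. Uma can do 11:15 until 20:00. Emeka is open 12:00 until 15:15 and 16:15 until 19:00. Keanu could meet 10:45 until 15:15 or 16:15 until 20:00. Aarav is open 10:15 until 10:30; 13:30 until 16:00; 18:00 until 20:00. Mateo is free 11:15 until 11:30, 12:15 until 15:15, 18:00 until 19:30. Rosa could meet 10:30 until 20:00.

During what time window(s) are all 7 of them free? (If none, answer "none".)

13:30-15:15, 18:00-19:00

Pita ∩ Uma: 11:15-11:45, 13:15-15:45, 17:00-20:00.
Pita ∩ Uma ∩ Emeka: 13:15-15:15, 17:00-19:00.
Pita ∩ Uma ∩ Emeka ∩ Keanu: 13:15-15:15, 17:00-19:00.
Pita ∩ Uma ∩ Emeka ∩ Keanu ∩ Aarav: 13:30-15:15, 18:00-19:00.
Pita ∩ Uma ∩ Emeka ∩ Keanu ∩ Aarav ∩ Mateo: 13:30-15:15, 18:00-19:00.
Pita ∩ Uma ∩ Emeka ∩ Keanu ∩ Aarav ∩ Mateo ∩ Rosa: 13:30-15:15, 18:00-19:00.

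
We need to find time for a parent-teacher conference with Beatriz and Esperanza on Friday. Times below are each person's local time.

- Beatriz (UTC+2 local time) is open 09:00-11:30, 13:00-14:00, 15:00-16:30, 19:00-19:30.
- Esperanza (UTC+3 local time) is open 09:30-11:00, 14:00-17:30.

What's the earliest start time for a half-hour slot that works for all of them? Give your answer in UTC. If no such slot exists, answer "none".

Beatriz in UTC: 07:00-09:30, 11:00-12:00, 13:00-14:30, 17:00-17:30 (subtract 2h to convert from UTC+2).
Esperanza in UTC: 06:30-08:00, 11:00-14:30 (subtract 3h to convert from UTC+3).
Beatriz ∩ Esperanza: 07:00-08:00, 11:00-12:00, 13:00-14:30.
So the common availability across everyone is 07:00-08:00, 11:00-12:00, 13:00-14:30.
The first common window of at least 30 minutes is 07:00-08:00, so the earliest start is 07:00.

07:00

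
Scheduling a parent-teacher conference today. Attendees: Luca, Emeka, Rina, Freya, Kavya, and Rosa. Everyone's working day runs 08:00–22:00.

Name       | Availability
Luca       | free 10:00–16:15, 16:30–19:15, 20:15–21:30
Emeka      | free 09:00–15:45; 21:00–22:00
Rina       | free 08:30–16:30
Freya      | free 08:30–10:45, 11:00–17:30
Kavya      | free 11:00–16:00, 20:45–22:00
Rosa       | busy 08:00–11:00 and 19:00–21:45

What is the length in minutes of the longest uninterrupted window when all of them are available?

Luca free: 10:00-16:15, 16:30-19:15, 20:15-21:30.
Emeka free: 09:00-15:45, 21:00-22:00.
Rina free: 08:30-16:30.
Freya free: 08:30-10:45, 11:00-17:30.
Kavya free: 11:00-16:00, 20:45-22:00.
Rosa free: 11:00-19:00, 21:45-22:00 (invert busy blocks within the working day).
Luca ∩ Emeka: 10:00-15:45, 21:00-21:30.
Luca ∩ Emeka ∩ Rina: 10:00-15:45.
Luca ∩ Emeka ∩ Rina ∩ Freya: 10:00-10:45, 11:00-15:45.
Luca ∩ Emeka ∩ Rina ∩ Freya ∩ Kavya: 11:00-15:45.
Luca ∩ Emeka ∩ Rina ∩ Freya ∩ Kavya ∩ Rosa: 11:00-15:45.
The longest is 11:00-15:45 at 285 minutes.

285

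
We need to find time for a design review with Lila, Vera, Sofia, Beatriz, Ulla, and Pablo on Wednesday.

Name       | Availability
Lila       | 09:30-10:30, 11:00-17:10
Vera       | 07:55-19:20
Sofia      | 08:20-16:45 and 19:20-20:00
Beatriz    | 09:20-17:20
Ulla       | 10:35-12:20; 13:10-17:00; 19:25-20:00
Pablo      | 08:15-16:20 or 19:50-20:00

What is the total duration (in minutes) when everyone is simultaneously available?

Lila ∩ Vera: 09:30-10:30, 11:00-17:10.
Lila ∩ Vera ∩ Sofia: 09:30-10:30, 11:00-16:45.
Lila ∩ Vera ∩ Sofia ∩ Beatriz: 09:30-10:30, 11:00-16:45.
Lila ∩ Vera ∩ Sofia ∩ Beatriz ∩ Ulla: 11:00-12:20, 13:10-16:45.
Lila ∩ Vera ∩ Sofia ∩ Beatriz ∩ Ulla ∩ Pablo: 11:00-12:20, 13:10-16:20.
Those are the intersection windows.
Summing the common windows: 80 + 190 = 270 minutes.

270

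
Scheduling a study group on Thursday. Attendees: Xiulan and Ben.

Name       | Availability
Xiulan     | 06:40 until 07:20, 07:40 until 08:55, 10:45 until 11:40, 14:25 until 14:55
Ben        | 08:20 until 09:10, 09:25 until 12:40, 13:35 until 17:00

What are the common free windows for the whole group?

08:20-08:55, 10:45-11:40, 14:25-14:55

Xiulan ∩ Ben: 08:20-08:55, 10:45-11:40, 14:25-14:55.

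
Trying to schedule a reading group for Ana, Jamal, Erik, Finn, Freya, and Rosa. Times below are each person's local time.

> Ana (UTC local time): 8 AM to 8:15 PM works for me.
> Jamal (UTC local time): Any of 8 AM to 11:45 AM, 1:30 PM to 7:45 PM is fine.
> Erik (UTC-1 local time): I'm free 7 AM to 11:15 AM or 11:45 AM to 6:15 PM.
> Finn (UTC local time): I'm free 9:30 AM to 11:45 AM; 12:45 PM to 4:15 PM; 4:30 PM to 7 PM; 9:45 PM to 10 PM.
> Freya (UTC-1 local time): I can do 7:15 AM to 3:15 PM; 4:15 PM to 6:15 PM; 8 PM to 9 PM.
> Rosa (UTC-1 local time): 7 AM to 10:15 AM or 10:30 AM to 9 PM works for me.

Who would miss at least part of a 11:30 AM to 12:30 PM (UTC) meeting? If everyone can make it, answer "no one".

Ana in UTC: 08:00-20:15.
Jamal in UTC: 08:00-11:45, 13:30-19:45.
Erik in UTC: 08:00-12:15, 12:45-19:15 (add 1h to convert from UTC-1).
Finn in UTC: 09:30-11:45, 12:45-16:15, 16:30-19:00, 21:45-22:00.
Freya in UTC: 08:15-16:15, 17:15-19:15, 21:00-22:00 (add 1h to convert from UTC-1).
Rosa in UTC: 08:00-11:15, 11:30-22:00 (add 1h to convert from UTC-1).
Ana: free for 11:30-12:30. Jamal: not fully free for 11:30-12:30. Erik: not fully free for 11:30-12:30. Finn: not fully free for 11:30-12:30. Freya: free for 11:30-12:30. Rosa: free for 11:30-12:30.

Erik, Finn, Jamal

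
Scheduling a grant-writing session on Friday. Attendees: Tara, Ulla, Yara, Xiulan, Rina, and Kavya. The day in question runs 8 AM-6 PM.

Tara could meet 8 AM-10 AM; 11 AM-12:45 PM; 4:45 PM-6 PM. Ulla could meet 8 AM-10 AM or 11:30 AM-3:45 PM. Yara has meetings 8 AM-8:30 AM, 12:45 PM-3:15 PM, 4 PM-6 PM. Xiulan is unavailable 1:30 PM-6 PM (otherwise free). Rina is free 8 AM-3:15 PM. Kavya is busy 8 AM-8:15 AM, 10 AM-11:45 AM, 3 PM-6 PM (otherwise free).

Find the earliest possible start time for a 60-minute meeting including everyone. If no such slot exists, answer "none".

Tara free: 08:00-10:00, 11:00-12:45, 16:45-18:00.
Ulla free: 08:00-10:00, 11:30-15:45.
Yara free: 08:30-12:45, 15:15-16:00 (invert busy blocks within the working day).
Xiulan free: 08:00-13:30 (invert busy blocks within the working day).
Rina free: 08:00-15:15.
Kavya free: 08:15-10:00, 11:45-15:00 (invert busy blocks within the working day).
Tara ∩ Ulla: 08:00-10:00, 11:30-12:45.
Tara ∩ Ulla ∩ Yara: 08:30-10:00, 11:30-12:45.
Tara ∩ Ulla ∩ Yara ∩ Xiulan: 08:30-10:00, 11:30-12:45.
Tara ∩ Ulla ∩ Yara ∩ Xiulan ∩ Rina: 08:30-10:00, 11:30-12:45.
Tara ∩ Ulla ∩ Yara ∩ Xiulan ∩ Rina ∩ Kavya: 08:30-10:00, 11:45-12:45.
Those are the intersection windows.
The first common window of at least 60 minutes is 08:30-10:00, so the earliest start is 08:30.

08:30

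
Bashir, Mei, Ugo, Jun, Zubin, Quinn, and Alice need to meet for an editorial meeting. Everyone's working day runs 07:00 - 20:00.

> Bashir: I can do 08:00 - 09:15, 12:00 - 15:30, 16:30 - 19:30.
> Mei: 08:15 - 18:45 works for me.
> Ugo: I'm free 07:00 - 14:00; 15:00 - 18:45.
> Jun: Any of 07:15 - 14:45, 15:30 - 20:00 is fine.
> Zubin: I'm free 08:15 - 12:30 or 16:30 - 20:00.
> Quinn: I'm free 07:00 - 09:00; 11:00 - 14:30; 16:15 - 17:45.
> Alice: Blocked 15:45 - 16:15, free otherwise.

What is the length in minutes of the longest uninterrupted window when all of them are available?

Bashir free: 08:00-09:15, 12:00-15:30, 16:30-19:30.
Mei free: 08:15-18:45.
Ugo free: 07:00-14:00, 15:00-18:45.
Jun free: 07:15-14:45, 15:30-20:00.
Zubin free: 08:15-12:30, 16:30-20:00.
Quinn free: 07:00-09:00, 11:00-14:30, 16:15-17:45.
Alice free: 07:00-15:45, 16:15-20:00 (invert busy blocks within the working day).
Bashir ∩ Mei: 08:15-09:15, 12:00-15:30, 16:30-18:45.
Bashir ∩ Mei ∩ Ugo: 08:15-09:15, 12:00-14:00, 15:00-15:30, 16:30-18:45.
Bashir ∩ Mei ∩ Ugo ∩ Jun: 08:15-09:15, 12:00-14:00, 16:30-18:45.
Bashir ∩ Mei ∩ Ugo ∩ Jun ∩ Zubin: 08:15-09:15, 12:00-12:30, 16:30-18:45.
Bashir ∩ Mei ∩ Ugo ∩ Jun ∩ Zubin ∩ Quinn: 08:15-09:00, 12:00-12:30, 16:30-17:45.
Bashir ∩ Mei ∩ Ugo ∩ Jun ∩ Zubin ∩ Quinn ∩ Alice: 08:15-09:00, 12:00-12:30, 16:30-17:45.
The longest is 16:30-17:45 at 75 minutes.

75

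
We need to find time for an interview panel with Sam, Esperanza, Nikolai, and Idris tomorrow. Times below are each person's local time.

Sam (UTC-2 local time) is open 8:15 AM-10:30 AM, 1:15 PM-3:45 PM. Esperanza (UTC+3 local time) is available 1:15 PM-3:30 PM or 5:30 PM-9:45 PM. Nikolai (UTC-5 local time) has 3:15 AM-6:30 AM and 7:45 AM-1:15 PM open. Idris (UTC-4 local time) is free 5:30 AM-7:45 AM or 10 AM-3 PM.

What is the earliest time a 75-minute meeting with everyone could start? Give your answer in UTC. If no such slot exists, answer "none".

Sam in UTC: 10:15-12:30, 15:15-17:45 (add 2h to convert from UTC-2).
Esperanza in UTC: 10:15-12:30, 14:30-18:45 (subtract 3h to convert from UTC+3).
Nikolai in UTC: 08:15-11:30, 12:45-18:15 (add 5h to convert from UTC-5).
Idris in UTC: 09:30-11:45, 14:00-19:00 (add 4h to convert from UTC-4).
Sam ∩ Esperanza: 10:15-12:30, 15:15-17:45.
Sam ∩ Esperanza ∩ Nikolai: 10:15-11:30, 15:15-17:45.
Sam ∩ Esperanza ∩ Nikolai ∩ Idris: 10:15-11:30, 15:15-17:45.
So the common availability across everyone is 10:15-11:30, 15:15-17:45.
The first common window of at least 75 minutes is 10:15-11:30, so the earliest start is 10:15.

10:15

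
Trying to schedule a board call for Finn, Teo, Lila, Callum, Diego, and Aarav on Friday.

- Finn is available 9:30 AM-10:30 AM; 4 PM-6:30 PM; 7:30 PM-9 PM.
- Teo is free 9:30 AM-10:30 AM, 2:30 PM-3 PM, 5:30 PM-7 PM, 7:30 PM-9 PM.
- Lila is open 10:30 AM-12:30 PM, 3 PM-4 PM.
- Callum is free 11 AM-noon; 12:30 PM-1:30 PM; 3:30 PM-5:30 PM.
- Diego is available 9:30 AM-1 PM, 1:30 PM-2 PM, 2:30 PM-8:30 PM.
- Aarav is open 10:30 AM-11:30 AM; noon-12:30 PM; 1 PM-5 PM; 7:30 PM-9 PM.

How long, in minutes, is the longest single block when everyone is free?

0

Finn ∩ Teo: 09:30-10:30, 17:30-18:30, 19:30-21:00.
Finn ∩ Teo ∩ Lila: ∅.
Finn ∩ Teo ∩ Lila ∩ Callum: ∅.
Finn ∩ Teo ∩ Lila ∩ Callum ∩ Diego: ∅.
Finn ∩ Teo ∩ Lila ∩ Callum ∩ Diego ∩ Aarav: ∅.
There is no time when everyone is free.
No common window exists, so the longest block is 0 minutes.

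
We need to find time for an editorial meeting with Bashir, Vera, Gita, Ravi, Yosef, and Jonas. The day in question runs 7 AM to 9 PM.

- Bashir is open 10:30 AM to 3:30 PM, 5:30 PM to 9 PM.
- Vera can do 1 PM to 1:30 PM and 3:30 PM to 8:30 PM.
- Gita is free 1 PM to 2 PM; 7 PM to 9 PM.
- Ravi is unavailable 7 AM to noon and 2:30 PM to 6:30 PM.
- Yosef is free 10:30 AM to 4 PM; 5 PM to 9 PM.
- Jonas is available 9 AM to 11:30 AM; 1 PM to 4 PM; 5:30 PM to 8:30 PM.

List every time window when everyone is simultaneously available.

Bashir free: 10:30-15:30, 17:30-21:00.
Vera free: 13:00-13:30, 15:30-20:30.
Gita free: 13:00-14:00, 19:00-21:00.
Ravi free: 12:00-14:30, 18:30-21:00 (invert busy blocks within the working day).
Yosef free: 10:30-16:00, 17:00-21:00.
Jonas free: 09:00-11:30, 13:00-16:00, 17:30-20:30.
Bashir ∩ Vera: 13:00-13:30, 17:30-20:30.
Bashir ∩ Vera ∩ Gita: 13:00-13:30, 19:00-20:30.
Bashir ∩ Vera ∩ Gita ∩ Ravi: 13:00-13:30, 19:00-20:30.
Bashir ∩ Vera ∩ Gita ∩ Ravi ∩ Yosef: 13:00-13:30, 19:00-20:30.
Bashir ∩ Vera ∩ Gita ∩ Ravi ∩ Yosef ∩ Jonas: 13:00-13:30, 19:00-20:30.
Those are the intersection windows.

13:00-13:30, 19:00-20:30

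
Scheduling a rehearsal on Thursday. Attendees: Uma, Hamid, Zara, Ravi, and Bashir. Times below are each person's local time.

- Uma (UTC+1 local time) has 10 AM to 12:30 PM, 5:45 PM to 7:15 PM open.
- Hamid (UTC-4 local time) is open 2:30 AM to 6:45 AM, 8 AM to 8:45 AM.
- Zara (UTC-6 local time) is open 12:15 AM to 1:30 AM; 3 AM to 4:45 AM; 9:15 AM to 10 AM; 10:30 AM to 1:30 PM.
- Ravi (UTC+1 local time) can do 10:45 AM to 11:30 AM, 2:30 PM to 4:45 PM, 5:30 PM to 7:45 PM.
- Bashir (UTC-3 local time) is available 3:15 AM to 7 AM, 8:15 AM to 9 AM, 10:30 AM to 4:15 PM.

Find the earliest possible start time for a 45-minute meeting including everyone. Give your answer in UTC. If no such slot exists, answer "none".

Uma in UTC: 09:00-11:30, 16:45-18:15 (subtract 1h to convert from UTC+1).
Hamid in UTC: 06:30-10:45, 12:00-12:45 (add 4h to convert from UTC-4).
Zara in UTC: 06:15-07:30, 09:00-10:45, 15:15-16:00, 16:30-19:30 (add 6h to convert from UTC-6).
Ravi in UTC: 09:45-10:30, 13:30-15:45, 16:30-18:45 (subtract 1h to convert from UTC+1).
Bashir in UTC: 06:15-10:00, 11:15-12:00, 13:30-19:15 (add 3h to convert from UTC-3).
Uma ∩ Hamid: 09:00-10:45.
Uma ∩ Hamid ∩ Zara: 09:00-10:45.
Uma ∩ Hamid ∩ Zara ∩ Ravi: 09:45-10:30.
Uma ∩ Hamid ∩ Zara ∩ Ravi ∩ Bashir: 09:45-10:00.
No common window is at least 45 minutes long.

none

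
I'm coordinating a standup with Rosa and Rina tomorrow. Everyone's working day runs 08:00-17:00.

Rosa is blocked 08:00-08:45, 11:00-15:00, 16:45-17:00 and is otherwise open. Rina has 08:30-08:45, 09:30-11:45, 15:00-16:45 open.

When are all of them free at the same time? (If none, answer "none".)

09:30-11:00, 15:00-16:45

Rosa free: 08:45-11:00, 15:00-16:45 (invert busy blocks within the working day).
Rina free: 08:30-08:45, 09:30-11:45, 15:00-16:45.
Rosa ∩ Rina: 09:30-11:00, 15:00-16:45.
Those are the intersection windows.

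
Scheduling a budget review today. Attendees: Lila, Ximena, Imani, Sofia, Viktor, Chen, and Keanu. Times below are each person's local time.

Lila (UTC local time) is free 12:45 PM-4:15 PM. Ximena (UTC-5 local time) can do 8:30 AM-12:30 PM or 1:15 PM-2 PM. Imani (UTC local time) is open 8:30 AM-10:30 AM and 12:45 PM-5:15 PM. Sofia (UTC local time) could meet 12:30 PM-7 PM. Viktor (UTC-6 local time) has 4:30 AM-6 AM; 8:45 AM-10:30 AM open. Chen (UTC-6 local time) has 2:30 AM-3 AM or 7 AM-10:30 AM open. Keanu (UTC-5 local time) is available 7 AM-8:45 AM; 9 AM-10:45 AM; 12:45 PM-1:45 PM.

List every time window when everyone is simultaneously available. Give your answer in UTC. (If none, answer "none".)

Lila in UTC: 12:45-16:15.
Ximena in UTC: 13:30-17:30, 18:15-19:00 (add 5h to convert from UTC-5).
Imani in UTC: 08:30-10:30, 12:45-17:15.
Sofia in UTC: 12:30-19:00.
Viktor in UTC: 10:30-12:00, 14:45-16:30 (add 6h to convert from UTC-6).
Chen in UTC: 08:30-09:00, 13:00-16:30 (add 6h to convert from UTC-6).
Keanu in UTC: 12:00-13:45, 14:00-15:45, 17:45-18:45 (add 5h to convert from UTC-5).
Lila ∩ Ximena: 13:30-16:15.
Lila ∩ Ximena ∩ Imani: 13:30-16:15.
Lila ∩ Ximena ∩ Imani ∩ Sofia: 13:30-16:15.
Lila ∩ Ximena ∩ Imani ∩ Sofia ∩ Viktor: 14:45-16:15.
Lila ∩ Ximena ∩ Imani ∩ Sofia ∩ Viktor ∩ Chen: 14:45-16:15.
Lila ∩ Ximena ∩ Imani ∩ Sofia ∩ Viktor ∩ Chen ∩ Keanu: 14:45-15:45.

14:45-15:45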